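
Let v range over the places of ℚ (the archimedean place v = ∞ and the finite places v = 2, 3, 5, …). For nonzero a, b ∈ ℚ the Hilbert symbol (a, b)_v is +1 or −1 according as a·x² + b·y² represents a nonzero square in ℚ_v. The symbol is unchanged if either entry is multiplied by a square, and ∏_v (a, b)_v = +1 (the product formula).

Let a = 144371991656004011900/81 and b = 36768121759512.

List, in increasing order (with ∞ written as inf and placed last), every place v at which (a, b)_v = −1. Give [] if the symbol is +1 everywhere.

[2, 17]

(a, b) ≡ (81719, 598) mod (ℚ^×)²; places V = {2, 3, 5, 7, 11, 13, 17, 19, 23, ∞}.
(a,b)_3: α=-4, u≡2; β=2, v≡1 (mod 3); (2|3)=-1, (1|3)=+1; sign (−1)^0·-1^2·+1^-4 = +1.
(a,b)_17: α=3, u≡15; β=4, v≡5 (mod 17); (15|17)=+1, (5|17)=-1; sign (−1)^0·+1^4·-1^3 = -1.
(a,b)_23: α=1, u≡7; β=1, v≡3 (mod 23); (7|23)=-1, (3|23)=+1; sign (−1)^1·-1^1·+1^1 = +1.
(a,b)_13: α=4, u≡12; β=3, v≡11 (mod 13); (12|13)=+1, (11|13)=-1; sign (−1)^0·+1^3·-1^4 = +1.
(a,b)_11: α=3, u≡4; β=2, v≡3 (mod 11); (4|11)=+1, (3|11)=+1; sign (−1)^0·+1^2·+1^3 = +1.
(a,b)_7: α=2, u≡1; β=0, v≡3 (mod 7); (1|7)=+1, (3|7)=-1; sign (−1)^0·+1^0·-1^2 = +1.
(a,b)_5: α=2, u≡1; β=0, v≡2 (mod 5); (1|5)=+1, (2|5)=-1; sign (−1)^0·+1^0·-1^2 = +1.
(a,b)_19: α=3, u≡17; β=0, v≡4 (mod 19); (17|19)=+1, (4|19)=+1; sign (−1)^0·+1^0·+1^3 = +1.
(a,b)_∞: sgn(81719)=+, sgn(598)=+, so +1.
(a,b)_2: α=2, β=3; u≡7, v≡3 (mod 8); ε(u)ε(v)=1·1, αω(v)=2·1, βω(u)=3·0; sum ≡ 1  ⇒  -1.
Ram(81719, 598) = {2, 17}; no ℚ_2-point on the conic.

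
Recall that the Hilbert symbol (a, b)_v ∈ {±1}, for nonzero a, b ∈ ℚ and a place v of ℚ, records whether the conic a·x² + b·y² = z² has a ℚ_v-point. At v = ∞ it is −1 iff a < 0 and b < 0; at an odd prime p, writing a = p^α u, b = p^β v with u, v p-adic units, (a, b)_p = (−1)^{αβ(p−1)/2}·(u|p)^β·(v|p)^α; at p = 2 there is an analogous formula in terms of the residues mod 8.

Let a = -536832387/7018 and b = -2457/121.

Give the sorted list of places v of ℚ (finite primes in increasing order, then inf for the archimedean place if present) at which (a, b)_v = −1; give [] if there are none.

(a, b) ≡ (-174, -273) mod (ℚ^×)²; places V = {2, 3, 7, 11, 13, 29, ∞}.
(a,b)_11: α=-2, u≡10; β=-2, v≡7 (mod 11); (10|11)=-1, (7|11)=-1; sign (−1)^0·-1^-2·-1^-2 = +1.
(a,b)_2: α=-1, β=0; u≡1, v≡7 (mod 8); ε(u)ε(v)=0·1, αω(v)=-1·0, βω(u)=0·0; sum ≡ 0  ⇒  +1.
(a,b)_13: α=2, u≡6; β=1, v≡8 (mod 13); (6|13)=-1, (8|13)=-1; sign (−1)^0·-1^1·-1^2 = -1.
(a,b)_29: α=-1, u≡4; β=0, v≡19 (mod 29); (4|29)=+1, (19|29)=-1; sign (−1)^0·+1^0·-1^-1 = -1.
(a,b)_∞: sgn(-174)=−, sgn(-273)=−, so -1.
(a,b)_3: α=3, u≡2; β=3, v≡2 (mod 3); (2|3)=-1, (2|3)=-1; sign (−1)^1·-1^3·-1^3 = -1.
(a,b)_7: α=6, u≡2; β=1, v≡3 (mod 7); (2|7)=+1, (3|7)=-1; sign (−1)^0·+1^1·-1^6 = +1.
Ram(-174, -273) = {3, 13, 29, ∞}; no ℚ_3-point on the conic.

[3, 13, 29, inf]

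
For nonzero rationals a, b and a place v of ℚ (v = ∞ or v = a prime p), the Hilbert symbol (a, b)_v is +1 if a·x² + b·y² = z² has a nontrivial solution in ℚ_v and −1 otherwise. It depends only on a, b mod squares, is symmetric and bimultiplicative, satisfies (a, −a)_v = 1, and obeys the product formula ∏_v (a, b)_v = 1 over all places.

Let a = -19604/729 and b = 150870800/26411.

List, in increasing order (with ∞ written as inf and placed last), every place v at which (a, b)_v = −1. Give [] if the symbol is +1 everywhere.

(a, b) ≡ (-29, 7843) mod (ℚ^×)²; places V = {2, 3, 5, 7, 11, 13, 23, 29, 31, ∞}.
(a,b)_23: α=0, u≡11; β=3, v≡7 (mod 23); (11|23)=-1, (7|23)=-1; sign (−1)^0·-1^3·-1^0 = -1.
(a,b)_29: α=1, u≡5; β=0, v≡24 (mod 29); (5|29)=+1, (24|29)=+1; sign (−1)^0·+1^0·+1^1 = +1.
(a,b)_7: α=0, u≡3; β=-4, v≡6 (mod 7); (3|7)=-1, (6|7)=-1; sign (−1)^0·-1^-4·-1^0 = +1.
(a,b)_11: α=0, u≡3; β=-1, v≡1 (mod 11); (3|11)=+1, (1|11)=+1; sign (−1)^0·+1^-1·+1^0 = +1.
(a,b)_13: α=2, u≡1; β=0, v≡10 (mod 13); (1|13)=+1, (10|13)=+1; sign (−1)^0·+1^0·+1^2 = +1.
(a,b)_3: α=-6, u≡1; β=0, v≡1 (mod 3); (1|3)=+1, (1|3)=+1; sign (−1)^0·+1^0·+1^-6 = +1.
(a,b)_31: α=0, u≡7; β=1, v≡14 (mod 31); (7|31)=+1, (14|31)=+1; sign (−1)^0·+1^1·+1^0 = +1.
(a,b)_∞: sgn(-29)=−, sgn(7843)=+, so +1.
(a,b)_5: α=0, u≡4; β=2, v≡2 (mod 5); (4|5)=+1, (2|5)=-1; sign (−1)^0·+1^2·-1^0 = +1.
(a,b)_2: α=2, β=4; u≡3, v≡3 (mod 8); ε(u)ε(v)=1·1, αω(v)=2·1, βω(u)=4·1; sum ≡ 1  ⇒  -1.
Ram(-29, 7843) = {2, 23}; no ℚ_2-point on the conic.

[2, 23]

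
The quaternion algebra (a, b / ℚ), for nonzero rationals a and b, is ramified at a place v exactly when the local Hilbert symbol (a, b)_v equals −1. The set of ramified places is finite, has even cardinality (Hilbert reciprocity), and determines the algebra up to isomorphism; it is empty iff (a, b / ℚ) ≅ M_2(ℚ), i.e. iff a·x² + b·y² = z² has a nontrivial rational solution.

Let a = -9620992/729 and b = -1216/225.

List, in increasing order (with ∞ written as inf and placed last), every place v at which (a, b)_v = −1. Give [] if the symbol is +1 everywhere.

(a, b) ≡ (-37582, -19) mod (ℚ^×)²; places V = {2, 3, 5, 19, 23, 43, ∞}.
(a,b)_43: α=1, u≡29; β=0, v≡16 (mod 43); (29|43)=-1, (16|43)=+1; sign (−1)^0·-1^0·+1^1 = +1.
(a,b)_23: α=1, u≡7; β=0, v≡4 (mod 23); (7|23)=-1, (4|23)=+1; sign (−1)^0·-1^0·+1^1 = +1.
(a,b)_3: α=-6, u≡2; β=-2, v≡2 (mod 3); (2|3)=-1, (2|3)=-1; sign (−1)^0·-1^-2·-1^-6 = +1.
(a,b)_2: α=9, β=6; u≡1, v≡5 (mod 8); ε(u)ε(v)=0·0, αω(v)=9·1, βω(u)=6·0; sum ≡ 1  ⇒  -1.
(a,b)_19: α=1, u≡11; β=1, v≡15 (mod 19); (11|19)=+1, (15|19)=-1; sign (−1)^1·+1^1·-1^1 = +1.
(a,b)_5: α=0, u≡2; β=-2, v≡1 (mod 5); (2|5)=-1, (1|5)=+1; sign (−1)^0·-1^-2·+1^0 = +1.
(a,b)_∞: sgn(-37582)=−, sgn(-19)=−, so -1.
(-37582, -19 / ℚ) ramifies at {2, ∞}: a division algebra.

[2, inf]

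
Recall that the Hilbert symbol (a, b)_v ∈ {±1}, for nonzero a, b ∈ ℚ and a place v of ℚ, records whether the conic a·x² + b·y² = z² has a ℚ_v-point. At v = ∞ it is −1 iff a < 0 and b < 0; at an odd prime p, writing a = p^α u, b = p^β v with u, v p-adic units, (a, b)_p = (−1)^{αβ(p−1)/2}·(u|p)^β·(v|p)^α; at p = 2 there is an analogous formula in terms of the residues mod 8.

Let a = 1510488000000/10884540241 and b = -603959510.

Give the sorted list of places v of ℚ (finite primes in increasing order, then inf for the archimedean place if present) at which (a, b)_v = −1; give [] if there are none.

[5, 43]

Mod squares: a ≡ 518, b ≡ -603959510. Check v ∈ {∞, 2, 3, 5, 7, 11, 17, 19, 29, 37, 43}.
v=11: a=11^0·(≡4), b=11^1·(≡1) mod 11; (4|11)=+1, (1|11)=+1; (−1)^{0·1·5}·(+1)^1·(+1)^0 = +1.
v=∞: 518 > 0 and -603959510 < 0  ⇒  (a,b)_∞ = +1.
v=19: a=19^-4·(≡6), b=19^0·(≡7) mod 19; (6|19)=+1, (7|19)=+1; (−1)^{-4·0·9}·(+1)^0·(+1)^-4 = +1.
v=43: a=43^0·(≡27), b=43^1·(≡36) mod 43; (27|43)=-1, (36|43)=+1; (−1)^{0·1·21}·(-1)^1·(+1)^0 = -1.
v=7: a=7^1·(≡2), b=7^1·(≡5) mod 7; (2|7)=+1, (5|7)=-1; (−1)^{1·1·3}·(+1)^1·(-1)^1 = +1.
v=3: a=3^6·(≡2), b=3^0·(≡1) mod 3; (2|3)=-1, (1|3)=+1; (−1)^{6·0·1}·(-1)^0·(+1)^6 = +1.
v=37: a=37^1·(≡5), b=37^1·(≡23) mod 37; (5|37)=-1, (23|37)=-1; (−1)^{1·1·18}·(-1)^1·(-1)^1 = +1.
v=2: v_2(a)=9, v_2(b)=1; units ≡ 3, 5 (mod 8); ε·ε+αω+βω = 1·0+9·1+1·1 ≡ 0  ⇒  (a,b)_2 = +1.
v=5: a=5^6·(≡2), b=5^1·(≡3) mod 5; (2|5)=-1, (3|5)=-1; (−1)^{6·1·2}·(-1)^1·(-1)^6 = -1.
v=17: a=17^-4·(≡15), b=17^1·(≡12) mod 17; (15|17)=+1, (12|17)=-1; (−1)^{-4·1·8}·(+1)^1·(-1)^-4 = +1.
v=29: a=29^0·(≡9), b=29^1·(≡15) mod 29; (9|29)=+1, (15|29)=-1; (−1)^{0·1·14}·(+1)^1·(-1)^0 = +1.
Ram(518, -603959510) = {5, 43}; no ℚ_5-point on the conic.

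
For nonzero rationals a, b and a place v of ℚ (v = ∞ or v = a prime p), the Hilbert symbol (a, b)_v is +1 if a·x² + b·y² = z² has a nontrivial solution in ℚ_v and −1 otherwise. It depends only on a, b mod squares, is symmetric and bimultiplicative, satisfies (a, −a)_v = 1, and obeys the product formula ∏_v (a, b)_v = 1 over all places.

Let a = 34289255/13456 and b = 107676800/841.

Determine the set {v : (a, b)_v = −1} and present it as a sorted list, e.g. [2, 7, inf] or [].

Mod squares: a ≡ 202895, b ≡ 67298. Check v ∈ {∞, 2, 5, 7, 11, 13, 17, 19, 23, 29, 31}.
v=23: a=23^0·(≡4), b=23^1·(≡5) mod 23; (4|23)=+1, (5|23)=-1; (−1)^{0·1·11}·(+1)^1·(-1)^0 = +1.
v=31: a=31^1·(≡28), b=31^0·(≡9) mod 31; (28|31)=+1, (9|31)=+1; (−1)^{1·0·15}·(+1)^0·(+1)^1 = +1.
v=11: a=11^1·(≡1), b=11^1·(≡2) mod 11; (1|11)=+1, (2|11)=-1; (−1)^{1·1·5}·(+1)^1·(-1)^1 = +1.
v=7: a=7^1·(≡6), b=7^1·(≡5) mod 7; (6|7)=-1, (5|7)=-1; (−1)^{1·1·3}·(-1)^1·(-1)^1 = -1.
v=19: a=19^0·(≡3), b=19^1·(≡14) mod 19; (3|19)=-1, (14|19)=-1; (−1)^{0·1·9}·(-1)^1·(-1)^0 = -1.
v=13: a=13^2·(≡4), b=13^0·(≡4) mod 13; (4|13)=+1, (4|13)=+1; (−1)^{2·0·6}·(+1)^0·(+1)^2 = +1.
v=5: a=5^1·(≡1), b=5^2·(≡2) mod 5; (1|5)=+1, (2|5)=-1; (−1)^{1·2·2}·(+1)^2·(-1)^1 = -1.
v=17: a=17^1·(≡15), b=17^0·(≡3) mod 17; (15|17)=+1, (3|17)=-1; (−1)^{1·0·8}·(+1)^0·(-1)^1 = -1.
v=∞: 202895 > 0 and 67298 > 0  ⇒  (a,b)_∞ = +1.
v=2: v_2(a)=-4, v_2(b)=7; units ≡ 7, 1 (mod 8); ε·ε+αω+βω = 1·0+-4·0+7·0 ≡ 0  ⇒  (a,b)_2 = +1.
v=29: a=29^-2·(≡2), b=29^-2·(≡3) mod 29; (2|29)=-1, (3|29)=-1; (−1)^{-2·-2·14}·(-1)^-2·(-1)^-2 = +1.
|Ram(202895, 67298)| = 4, even; anisotropic at {5, 7, 17, 19}.

[5, 7, 17, 19]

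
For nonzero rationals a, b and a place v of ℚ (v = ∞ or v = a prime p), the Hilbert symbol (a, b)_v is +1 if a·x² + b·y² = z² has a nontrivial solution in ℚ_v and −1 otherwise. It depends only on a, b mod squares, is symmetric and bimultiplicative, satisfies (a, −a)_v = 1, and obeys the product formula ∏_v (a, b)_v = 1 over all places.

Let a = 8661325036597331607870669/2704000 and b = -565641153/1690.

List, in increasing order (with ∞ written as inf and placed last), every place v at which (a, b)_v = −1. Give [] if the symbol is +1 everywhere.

[2, 5]

(a, b) ≡ (22610, -35530) mod (ℚ^×)²; places V = {2, 3, 5, 7, 11, 13, 17, 19, ∞}.
(a,b)_2: α=-7, β=-1; u≡1, v≡3 (mod 8); ε(u)ε(v)=0·1, αω(v)=-7·1, βω(u)=-1·0; sum ≡ 1  ⇒  -1.
(a,b)_3: α=10, u≡2; β=2, v≡2 (mod 3); (2|3)=-1, (2|3)=-1; sign (−1)^0·-1^2·-1^10 = +1.
(a,b)_5: α=-3, u≡2; β=-1, v≡4 (mod 5); (2|5)=-1, (4|5)=+1; sign (−1)^0·-1^-1·+1^-3 = -1.
(a,b)_7: α=7, u≡3; β=2, v≡1 (mod 7); (3|7)=-1, (1|7)=+1; sign (−1)^0·-1^2·+1^7 = +1.
(a,b)_19: α=5, u≡13; β=3, v≡7 (mod 19); (13|19)=-1, (7|19)=+1; sign (−1)^1·-1^3·+1^5 = +1.
(a,b)_11: α=4, u≡1; β=1, v≡9 (mod 11); (1|11)=+1, (9|11)=+1; sign (−1)^0·+1^1·+1^4 = +1.
(a,b)_13: α=-2, u≡10; β=-2, v≡4 (mod 13); (10|13)=+1, (4|13)=+1; sign (−1)^0·+1^-2·+1^-2 = +1.
(a,b)_∞: sgn(22610)=+, sgn(-35530)=−, so +1.
(a,b)_17: α=3, u≡1; β=1, v≡15 (mod 17); (1|17)=+1, (15|17)=+1; sign (−1)^0·+1^1·+1^3 = +1.
|Ram(22610, -35530)| = 2, even; anisotropic at {2, 5}.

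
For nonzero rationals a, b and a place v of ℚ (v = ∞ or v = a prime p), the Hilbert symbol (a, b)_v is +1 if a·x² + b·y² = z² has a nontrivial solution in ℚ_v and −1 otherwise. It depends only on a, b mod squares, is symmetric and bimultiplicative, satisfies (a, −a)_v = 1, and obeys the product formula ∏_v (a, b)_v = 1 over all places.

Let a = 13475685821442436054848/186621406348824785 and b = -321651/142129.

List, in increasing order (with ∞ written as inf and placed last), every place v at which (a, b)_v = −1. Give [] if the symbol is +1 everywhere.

Mod squares: a ≡ 6045, b ≡ -11. Check v ∈ {∞, 2, 3, 5, 7, 11, 13, 19, 29, 31, 37}.
v=31: a=31^1·(≡9), b=31^0·(≡25) mod 31; (9|31)=+1, (25|31)=+1; (−1)^{1·0·15}·(+1)^0·(+1)^1 = +1.
v=19: a=19^6·(≡14), b=19^2·(≡15) mod 19; (14|19)=-1, (15|19)=-1; (−1)^{6·2·9}·(-1)^2·(-1)^6 = +1.
v=29: a=29^-6·(≡25), b=29^-2·(≡14) mod 29; (25|29)=+1, (14|29)=-1; (−1)^{-6·-2·14}·(+1)^-2·(-1)^-6 = +1.
v=37: a=37^2·(≡29), b=37^0·(≡30) mod 37; (29|37)=-1, (30|37)=+1; (−1)^{2·0·18}·(-1)^0·(+1)^2 = +1.
v=∞: 6045 > 0 and -11 < 0  ⇒  (a,b)_∞ = +1.
v=11: a=11^4·(≡7), b=11^1·(≡7) mod 11; (7|11)=-1, (7|11)=-1; (−1)^{4·1·5}·(-1)^1·(-1)^4 = -1.
v=7: a=7^4·(≡2), b=7^0·(≡6) mod 7; (2|7)=+1, (6|7)=-1; (−1)^{4·0·3}·(+1)^0·(-1)^4 = +1.
v=3: a=3^1·(≡2), b=3^4·(≡1) mod 3; (2|3)=-1, (1|3)=+1; (−1)^{1·4·1}·(-1)^4·(+1)^1 = +1.
v=2: v_2(a)=6, v_2(b)=0; units ≡ 5, 5 (mod 8); ε·ε+αω+βω = 0·0+6·1+0·1 ≡ 0  ⇒  (a,b)_2 = +1.
v=13: a=13^-7·(≡12), b=13^-2·(≡11) mod 13; (12|13)=+1, (11|13)=-1; (−1)^{-7·-2·6}·(+1)^-2·(-1)^-7 = -1.
v=5: a=5^-1·(≡4), b=5^0·(≡1) mod 5; (4|5)=+1, (1|5)=+1; (−1)^{-1·0·2}·(+1)^0·(+1)^-1 = +1.
Ram(6045, -11) = {11, 13}; no ℚ_11-point on the conic.

[11, 13]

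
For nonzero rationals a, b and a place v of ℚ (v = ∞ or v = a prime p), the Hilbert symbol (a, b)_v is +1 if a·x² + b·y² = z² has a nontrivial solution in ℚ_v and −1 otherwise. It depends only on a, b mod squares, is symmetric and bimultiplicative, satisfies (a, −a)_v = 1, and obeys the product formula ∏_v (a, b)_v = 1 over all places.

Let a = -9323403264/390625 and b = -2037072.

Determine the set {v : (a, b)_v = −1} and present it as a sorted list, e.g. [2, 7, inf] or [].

Mod squares: a ≡ -2294, b ≡ -93. Check v ∈ {∞, 2, 3, 5, 7, 31, 37}.
v=37: a=37^1·(≡21), b=37^2·(≡29) mod 37; (21|37)=+1, (29|37)=-1; (−1)^{1·2·18}·(+1)^2·(-1)^1 = -1.
v=5: a=5^-8·(≡1), b=5^0·(≡3) mod 5; (1|5)=+1, (3|5)=-1; (−1)^{-8·0·2}·(+1)^0·(-1)^-8 = +1.
v=7: a=7^2·(≡4), b=7^0·(≡5) mod 7; (4|7)=+1, (5|7)=-1; (−1)^{2·0·3}·(+1)^0·(-1)^2 = +1.
v=31: a=31^1·(≡2), b=31^1·(≡8) mod 31; (2|31)=+1, (8|31)=+1; (−1)^{1·1·15}·(+1)^1·(+1)^1 = -1.
v=∞: -2294 < 0 and -93 < 0  ⇒  (a,b)_∞ = -1.
v=2: v_2(a)=11, v_2(b)=4; units ≡ 5, 3 (mod 8); ε·ε+αω+βω = 0·1+11·1+4·1 ≡ 1  ⇒  (a,b)_2 = -1.
v=3: a=3^4·(≡1), b=3^1·(≡2) mod 3; (1|3)=+1, (2|3)=-1; (−1)^{4·1·1}·(+1)^1·(-1)^4 = +1.
Ram(-2294, -93) = {2, 31, 37, ∞}; no ℚ_2-point on the conic.

[2, 31, 37, inf]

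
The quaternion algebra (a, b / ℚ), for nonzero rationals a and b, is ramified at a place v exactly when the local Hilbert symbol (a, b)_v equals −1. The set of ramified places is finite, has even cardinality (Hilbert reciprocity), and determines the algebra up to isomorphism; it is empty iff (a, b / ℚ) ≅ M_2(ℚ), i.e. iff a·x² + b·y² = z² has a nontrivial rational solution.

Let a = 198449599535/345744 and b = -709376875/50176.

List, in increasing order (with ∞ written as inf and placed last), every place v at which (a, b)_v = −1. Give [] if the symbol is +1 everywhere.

[5, 47]

(a, b) ≡ (5675015, -1135003) mod (ℚ^×)²; places V = {2, 3, 5, 7, 11, 17, 19, 31, 41, 47, ∞}.
(a,b)_31: α=1, u≡10; β=1, v≡27 (mod 31); (10|31)=+1, (27|31)=-1; sign (−1)^1·+1^1·-1^1 = +1.
(a,b)_19: α=1, u≡7; β=1, v≡12 (mod 19); (7|19)=+1, (12|19)=-1; sign (−1)^1·+1^1·-1^1 = +1.
(a,b)_47: α=1, u≡8; β=1, v≡36 (mod 47); (8|47)=+1, (36|47)=+1; sign (−1)^1·+1^1·+1^1 = -1.
(a,b)_7: α=-4, u≡3; β=-2, v≡5 (mod 7); (3|7)=-1, (5|7)=-1; sign (−1)^0·-1^-2·-1^-4 = +1.
(a,b)_41: α=1, u≡36; β=1, v≡10 (mod 41); (36|41)=+1, (10|41)=+1; sign (−1)^0·+1^1·+1^1 = +1.
(a,b)_5: α=1, u≡3; β=4, v≡2 (mod 5); (3|5)=-1, (2|5)=-1; sign (−1)^0·-1^4·-1^1 = -1.
(a,b)_2: α=-4, β=-10; u≡7, v≡5 (mod 8); ε(u)ε(v)=1·0, αω(v)=-4·1, βω(u)=-10·0; sum ≡ 0  ⇒  +1.
(a,b)_3: α=-2, u≡2; β=0, v≡2 (mod 3); (2|3)=-1, (2|3)=-1; sign (−1)^0·-1^0·-1^-2 = +1.
(a,b)_∞: sgn(5675015)=+, sgn(-1135003)=−, so +1.
(a,b)_11: α=2, u≡5; β=0, v≡7 (mod 11); (5|11)=+1, (7|11)=-1; sign (−1)^0·+1^0·-1^2 = +1.
(a,b)_17: α=2, u≡10; β=0, v≡1 (mod 17); (10|17)=-1, (1|17)=+1; sign (−1)^0·-1^0·+1^2 = +1.
|Ram(5675015, -1135003)| = 2, even; anisotropic at {5, 47}.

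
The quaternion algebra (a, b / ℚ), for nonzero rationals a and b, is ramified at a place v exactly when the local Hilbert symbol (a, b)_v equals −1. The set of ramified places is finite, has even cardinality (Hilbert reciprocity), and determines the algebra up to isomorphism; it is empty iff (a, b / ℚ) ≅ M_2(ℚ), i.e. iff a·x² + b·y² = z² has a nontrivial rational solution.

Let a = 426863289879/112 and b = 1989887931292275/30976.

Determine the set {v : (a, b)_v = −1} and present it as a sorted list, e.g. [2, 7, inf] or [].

Mod squares: a ≡ 4098824457, b ≡ 2649531. Check v ∈ {∞, 2, 3, 5, 7, 11, 13, 17, 19, 23, 29, 43, 47}.
v=29: a=29^0·(≡15), b=29^2·(≡28) mod 29; (15|29)=-1, (28|29)=+1; (−1)^{0·2·14}·(-1)^2·(+1)^0 = +1.
v=7: a=7^-1·(≡6), b=7^2·(≡5) mod 7; (6|7)=-1, (5|7)=-1; (−1)^{-1·2·3}·(-1)^2·(-1)^-1 = -1.
v=43: a=43^1·(≡34), b=43^1·(≡40) mod 43; (34|43)=-1, (40|43)=+1; (−1)^{1·1·21}·(-1)^1·(+1)^1 = +1.
v=19: a=19^1·(≡6), b=19^1·(≡2) mod 19; (6|19)=+1, (2|19)=-1; (−1)^{1·1·9}·(+1)^1·(-1)^1 = +1.
v=47: a=47^1·(≡34), b=47^1·(≡44) mod 47; (34|47)=+1, (44|47)=-1; (−1)^{1·1·23}·(+1)^1·(-1)^1 = +1.
v=∞: 4098824457 > 0 and 2649531 > 0  ⇒  (a,b)_∞ = +1.
v=23: a=23^1·(≡3), b=23^1·(≡12) mod 23; (3|23)=+1, (12|23)=+1; (−1)^{1·1·11}·(+1)^1·(+1)^1 = -1.
v=11: a=11^0·(≡2), b=11^-2·(≡1) mod 11; (2|11)=-1, (1|11)=+1; (−1)^{0·-2·5}·(-1)^-2·(+1)^0 = +1.
v=5: a=5^0·(≡2), b=5^2·(≡1) mod 5; (2|5)=-1, (1|5)=+1; (−1)^{0·2·2}·(-1)^2·(+1)^0 = +1.
v=17: a=17^1·(≡7), b=17^0·(≡15) mod 17; (7|17)=-1, (15|17)=+1; (−1)^{1·0·8}·(-1)^0·(+1)^1 = +1.
v=3: a=3^7·(≡2), b=3^7·(≡1) mod 3; (2|3)=-1, (1|3)=+1; (−1)^{7·7·1}·(-1)^7·(+1)^7 = +1.
v=2: v_2(a)=-4, v_2(b)=-8; units ≡ 1, 3 (mod 8); ε·ε+αω+βω = 0·1+-4·1+-8·0 ≡ 0  ⇒  (a,b)_2 = +1.
v=13: a=13^1·(≡7), b=13^0·(≡4) mod 13; (7|13)=-1, (4|13)=+1; (−1)^{1·0·6}·(-1)^0·(+1)^1 = +1.
(4098824457, 2649531 / ℚ) ramifies at {7, 23}: a division algebra.

[7, 23]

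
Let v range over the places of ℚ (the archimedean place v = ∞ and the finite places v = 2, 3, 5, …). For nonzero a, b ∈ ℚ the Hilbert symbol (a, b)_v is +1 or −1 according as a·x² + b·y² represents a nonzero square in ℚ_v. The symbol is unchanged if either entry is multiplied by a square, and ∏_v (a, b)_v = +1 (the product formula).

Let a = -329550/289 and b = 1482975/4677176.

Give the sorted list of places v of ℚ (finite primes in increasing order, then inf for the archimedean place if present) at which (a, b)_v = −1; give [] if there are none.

[7, 13]

Mod squares: a ≡ -78, b ≡ 546. Check v ∈ {∞, 2, 3, 5, 7, 13, 17}.
v=5: a=5^2·(≡2), b=5^2·(≡4) mod 5; (2|5)=-1, (4|5)=+1; (−1)^{2·2·2}·(-1)^2·(+1)^2 = +1.
v=2: v_2(a)=1, v_2(b)=-3; units ≡ 1, 1 (mod 8); ε·ε+αω+βω = 0·0+1·0+-3·0 ≡ 0  ⇒  (a,b)_2 = +1.
v=7: a=7^0·(≡5), b=7^-1·(≡1) mod 7; (5|7)=-1, (1|7)=+1; (−1)^{0·-1·3}·(-1)^-1·(+1)^0 = -1.
v=∞: -78 < 0 and 546 > 0  ⇒  (a,b)_∞ = +1.
v=17: a=17^-2·(≡12), b=17^-4·(≡13) mod 17; (12|17)=-1, (13|17)=+1; (−1)^{-2·-4·8}·(-1)^-4·(+1)^-2 = +1.
v=13: a=13^3·(≡2), b=13^3·(≡9) mod 13; (2|13)=-1, (9|13)=+1; (−1)^{3·3·6}·(-1)^3·(+1)^3 = -1.
v=3: a=3^1·(≡1), b=3^3·(≡2) mod 3; (1|3)=+1, (2|3)=-1; (−1)^{1·3·1}·(+1)^3·(-1)^1 = +1.
(-78, 546 / ℚ) ramifies at {7, 13}: a division algebra.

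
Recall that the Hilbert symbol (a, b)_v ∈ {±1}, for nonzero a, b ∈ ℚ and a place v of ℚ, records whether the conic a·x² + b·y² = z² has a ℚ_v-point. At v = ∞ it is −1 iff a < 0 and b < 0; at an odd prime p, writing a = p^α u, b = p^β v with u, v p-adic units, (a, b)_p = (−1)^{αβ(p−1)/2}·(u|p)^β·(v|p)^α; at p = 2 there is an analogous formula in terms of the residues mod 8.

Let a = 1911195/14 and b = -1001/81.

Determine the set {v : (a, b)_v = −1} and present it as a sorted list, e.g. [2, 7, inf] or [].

(a, b) ≡ (2730, -1001) mod (ℚ^×)²; places V = {2, 3, 5, 7, 11, 13, ∞}.
(a,b)_2: α=-1, β=0; u≡5, v≡7 (mod 8); ε(u)ε(v)=0·1, αω(v)=-1·0, βω(u)=0·1; sum ≡ 0  ⇒  +1.
(a,b)_7: α=-1, u≡3; β=1, v≡1 (mod 7); (3|7)=-1, (1|7)=+1; sign (−1)^1·-1^1·+1^-1 = +1.
(a,b)_∞: sgn(2730)=+, sgn(-1001)=−, so +1.
(a,b)_11: α=2, u≡7; β=1, v≡2 (mod 11); (7|11)=-1, (2|11)=-1; sign (−1)^0·-1^1·-1^2 = -1.
(a,b)_13: α=1, u≡11; β=1, v≡9 (mod 13); (11|13)=-1, (9|13)=+1; sign (−1)^0·-1^1·+1^1 = -1.
(a,b)_3: α=5, u≡1; β=-4, v≡1 (mod 3); (1|3)=+1, (1|3)=+1; sign (−1)^0·+1^-4·+1^5 = +1.
(a,b)_5: α=1, u≡1; β=0, v≡4 (mod 5); (1|5)=+1, (4|5)=+1; sign (−1)^0·+1^0·+1^1 = +1.
(2730, -1001 / ℚ) ramifies at {11, 13}: a division algebra.

[11, 13]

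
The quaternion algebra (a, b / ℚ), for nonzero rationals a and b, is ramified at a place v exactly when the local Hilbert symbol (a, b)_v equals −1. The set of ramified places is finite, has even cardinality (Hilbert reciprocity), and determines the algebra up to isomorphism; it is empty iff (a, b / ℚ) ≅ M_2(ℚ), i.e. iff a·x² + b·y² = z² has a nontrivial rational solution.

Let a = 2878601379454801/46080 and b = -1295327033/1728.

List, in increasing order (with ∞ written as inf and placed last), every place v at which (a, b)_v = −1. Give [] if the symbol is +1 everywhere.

[3, 7]

Mod squares: a ≡ 5, b ≡ -136059. Check v ∈ {∞, 2, 3, 5, 7, 11, 13, 19, 31}.
v=2: v_2(a)=-10, v_2(b)=-6; units ≡ 5, 5 (mod 8); ε·ε+αω+βω = 0·0+-10·1+-6·1 ≡ 0  ⇒  (a,b)_2 = +1.
v=7: a=7^4·(≡5), b=7^1·(≡4) mod 7; (5|7)=-1, (4|7)=+1; (−1)^{4·1·3}·(-1)^1·(+1)^4 = -1.
v=11: a=11^2·(≡1), b=11^1·(≡10) mod 11; (1|11)=+1, (10|11)=-1; (−1)^{2·1·5}·(+1)^1·(-1)^2 = +1.
v=5: a=5^-1·(≡1), b=5^0·(≡4) mod 5; (1|5)=+1, (4|5)=+1; (−1)^{-1·0·2}·(+1)^0·(+1)^-1 = +1.
v=13: a=13^4·(≡7), b=13^4·(≡9) mod 13; (7|13)=-1, (9|13)=+1; (−1)^{4·4·6}·(-1)^4·(+1)^4 = +1.
v=3: a=3^-2·(≡2), b=3^-3·(≡1) mod 3; (2|3)=-1, (1|3)=+1; (−1)^{-2·-3·1}·(-1)^-3·(+1)^-2 = -1.
v=19: a=19^2·(≡17), b=19^1·(≡10) mod 19; (17|19)=+1, (10|19)=-1; (−1)^{2·1·9}·(+1)^1·(-1)^2 = +1.
v=∞: 5 > 0 and -136059 < 0  ⇒  (a,b)_∞ = +1.
v=31: a=31^2·(≡20), b=31^1·(≡23) mod 31; (20|31)=+1, (23|31)=-1; (−1)^{2·1·15}·(+1)^1·(-1)^2 = +1.
|Ram(5, -136059)| = 2, even; anisotropic at {3, 7}.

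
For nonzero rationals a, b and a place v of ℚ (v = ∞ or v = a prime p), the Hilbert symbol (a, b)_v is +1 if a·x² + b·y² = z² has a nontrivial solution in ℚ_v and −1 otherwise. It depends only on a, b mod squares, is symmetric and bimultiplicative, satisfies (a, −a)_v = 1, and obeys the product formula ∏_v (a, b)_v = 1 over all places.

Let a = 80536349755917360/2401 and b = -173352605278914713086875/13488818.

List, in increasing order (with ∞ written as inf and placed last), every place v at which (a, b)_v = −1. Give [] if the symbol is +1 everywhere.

(a, b) ≡ (3515, -355718) mod (ℚ^×)²; places V = {2, 3, 5, 7, 11, 19, 23, 37, 41, 47, 53, ∞}.
(a,b)_37: α=1, u≡12; β=1, v≡17 (mod 37); (12|37)=+1, (17|37)=-1; sign (−1)^0·+1^1·-1^1 = -1.
(a,b)_53: α=0, u≡16; β=-2, v≡20 (mod 53); (16|53)=+1, (20|53)=-1; sign (−1)^0·+1^-2·-1^0 = +1.
(a,b)_47: α=2, u≡8; β=2, v≡16 (mod 47); (8|47)=+1, (16|47)=+1; sign (−1)^0·+1^2·+1^2 = +1.
(a,b)_∞: sgn(3515)=+, sgn(-355718)=−, so +1.
(a,b)_3: α=6, u≡2; β=8, v≡1 (mod 3); (2|3)=-1, (1|3)=+1; sign (−1)^0·-1^8·+1^6 = +1.
(a,b)_41: α=2, u≡3; β=2, v≡37 (mod 41); (3|41)=-1, (37|41)=+1; sign (−1)^0·-1^2·+1^2 = +1.
(a,b)_11: α=0, u≡10; β=3, v≡2 (mod 11); (10|11)=-1, (2|11)=-1; sign (−1)^0·-1^3·-1^0 = -1.
(a,b)_5: α=1, u≡2; β=4, v≡2 (mod 5); (2|5)=-1, (2|5)=-1; sign (−1)^0·-1^4·-1^1 = -1.
(a,b)_23: α=2, u≡5; β=3, v≡4 (mod 23); (5|23)=-1, (4|23)=+1; sign (−1)^0·-1^3·+1^2 = -1.
(a,b)_19: α=1, u≡8; β=1, v≡14 (mod 19); (8|19)=-1, (14|19)=-1; sign (−1)^1·-1^1·-1^1 = -1.
(a,b)_2: α=4, β=-1; u≡3, v≡5 (mod 8); ε(u)ε(v)=1·0, αω(v)=4·1, βω(u)=-1·1; sum ≡ 1  ⇒  -1.
(a,b)_7: α=-4, u≡4; β=-4, v≡2 (mod 7); (4|7)=+1, (2|7)=+1; sign (−1)^0·+1^-4·+1^-4 = +1.
|Ram(3515, -355718)| = 6, even; anisotropic at {2, 5, 11, 19, 23, 37}.

[2, 5, 11, 19, 23, 37]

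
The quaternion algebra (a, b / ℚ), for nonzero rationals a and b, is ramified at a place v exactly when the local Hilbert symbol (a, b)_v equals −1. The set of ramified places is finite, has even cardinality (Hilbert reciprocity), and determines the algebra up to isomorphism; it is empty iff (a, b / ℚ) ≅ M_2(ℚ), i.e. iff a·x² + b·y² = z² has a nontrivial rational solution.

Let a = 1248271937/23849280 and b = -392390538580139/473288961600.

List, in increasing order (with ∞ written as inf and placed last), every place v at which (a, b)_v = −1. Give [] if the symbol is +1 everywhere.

(a, b) ≡ (85, -11) mod (ℚ^×)²; places V = {2, 3, 5, 7, 11, 13, 17, 19, 41, ∞}.
(a,b)_19: α=2, u≡9; β=2, v≡8 (mod 19); (9|19)=+1, (8|19)=-1; sign (−1)^0·+1^2·-1^2 = +1.
(a,b)_∞: sgn(85)=+, sgn(-11)=−, so +1.
(a,b)_7: α=-2, u≡1; β=-4, v≡5 (mod 7); (1|7)=+1, (5|7)=-1; sign (−1)^0·+1^-4·-1^-2 = +1.
(a,b)_2: α=-6, β=-6; u≡5, v≡5 (mod 8); ε(u)ε(v)=0·0, αω(v)=-6·1, βω(u)=-6·1; sum ≡ 0  ⇒  +1.
(a,b)_3: α=-2, u≡1; β=-6, v≡1 (mod 3); (1|3)=+1, (1|3)=+1; sign (−1)^0·+1^-6·+1^-2 = +1.
(a,b)_17: α=1, u≡11; β=2, v≡12 (mod 17); (11|17)=-1, (12|17)=-1; sign (−1)^0·-1^2·-1^1 = -1.
(a,b)_41: α=2, u≡22; β=4, v≡27 (mod 41); (22|41)=-1, (27|41)=-1; sign (−1)^0·-1^4·-1^2 = +1.
(a,b)_13: α=-2, u≡11; β=-2, v≡2 (mod 13); (11|13)=-1, (2|13)=-1; sign (−1)^0·-1^-2·-1^-2 = +1.
(a,b)_5: α=-1, u≡2; β=-2, v≡4 (mod 5); (2|5)=-1, (4|5)=+1; sign (−1)^0·-1^-2·+1^-1 = +1.
(a,b)_11: α=2, u≡6; β=3, v≡6 (mod 11); (6|11)=-1, (6|11)=-1; sign (−1)^0·-1^3·-1^2 = -1.
Ram(85, -11) = {11, 17}; no ℚ_11-point on the conic.

[11, 17]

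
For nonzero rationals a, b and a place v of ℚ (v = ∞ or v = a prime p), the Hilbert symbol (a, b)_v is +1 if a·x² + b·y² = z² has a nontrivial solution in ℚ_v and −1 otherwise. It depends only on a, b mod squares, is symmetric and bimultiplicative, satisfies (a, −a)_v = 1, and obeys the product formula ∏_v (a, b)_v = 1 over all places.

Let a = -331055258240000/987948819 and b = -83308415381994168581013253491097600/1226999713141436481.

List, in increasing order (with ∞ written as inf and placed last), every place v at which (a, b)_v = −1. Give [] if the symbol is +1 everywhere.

(a, b) ≡ (-2369851, -60214) mod (ℚ^×)²; places V = {2, 3, 5, 7, 11, 13, 17, 19, 23, 29, 37, ∞}.
(a,b)_17: α=1, u≡10; β=5, v≡10 (mod 17); (10|17)=-1, (10|17)=-1; sign (−1)^0·-1^5·-1^1 = +1.
(a,b)_5: α=4, u≡4; β=2, v≡1 (mod 5); (4|5)=+1, (1|5)=+1; sign (−1)^0·+1^2·+1^4 = +1.
(a,b)_11: α=-1, u≡1; β=3, v≡3 (mod 11); (1|11)=+1, (3|11)=+1; sign (−1)^1·+1^3·+1^-1 = -1.
(a,b)_23: α=1, u≡9; β=3, v≡9 (mod 23); (9|23)=+1, (9|23)=+1; sign (−1)^1·+1^3·+1^1 = -1.
(a,b)_7: α=4, u≡5; β=9, v≡1 (mod 7); (5|7)=-1, (1|7)=+1; sign (−1)^0·-1^9·+1^4 = -1.
(a,b)_37: α=0, u≡28; β=-2, v≡22 (mod 37); (28|37)=+1, (22|37)=-1; sign (−1)^0·+1^-2·-1^0 = +1.
(a,b)_3: α=-12, u≡2; β=-22, v≡2 (mod 3); (2|3)=-1, (2|3)=-1; sign (−1)^0·-1^-22·-1^-12 = +1.
(a,b)_2: α=10, β=15; u≡5, v≡5 (mod 8); ε(u)ε(v)=0·0, αω(v)=10·1, βω(u)=15·1; sum ≡ 1  ⇒  -1.
(a,b)_29: α=1, u≡3; β=2, v≡21 (mod 29); (3|29)=-1, (21|29)=-1; sign (−1)^0·-1^2·-1^1 = -1.
(a,b)_19: α=1, u≡11; β=4, v≡4 (mod 19); (11|19)=+1, (4|19)=+1; sign (−1)^0·+1^4·+1^1 = +1.
(a,b)_13: α=-2, u≡4; β=-4, v≡6 (mod 13); (4|13)=+1, (6|13)=-1; sign (−1)^0·+1^-4·-1^-2 = +1.
(a,b)_∞: sgn(-2369851)=−, sgn(-60214)=−, so -1.
|Ram(-2369851, -60214)| = 6, even; anisotropic at {2, 7, 11, 23, 29, ∞}.

[2, 7, 11, 23, 29, inf]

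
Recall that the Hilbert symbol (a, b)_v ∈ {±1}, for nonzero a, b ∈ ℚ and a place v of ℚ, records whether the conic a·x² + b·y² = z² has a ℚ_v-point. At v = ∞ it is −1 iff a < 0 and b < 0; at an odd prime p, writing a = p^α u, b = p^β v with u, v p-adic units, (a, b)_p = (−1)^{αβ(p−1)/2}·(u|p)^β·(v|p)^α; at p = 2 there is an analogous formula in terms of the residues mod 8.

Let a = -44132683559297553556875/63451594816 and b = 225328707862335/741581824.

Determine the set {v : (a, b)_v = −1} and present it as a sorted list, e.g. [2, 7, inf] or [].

[17, 19]

Mod squares: a ≡ -11, b ≡ 1615. Check v ∈ {∞, 2, 3, 5, 7, 11, 17, 19, 23, 37}.
v=17: a=17^2·(≡10), b=17^1·(≡14) mod 17; (10|17)=-1, (14|17)=-1; (−1)^{2·1·8}·(-1)^1·(-1)^2 = -1.
v=37: a=37^-4·(≡1), b=37^-2·(≡31) mod 37; (1|37)=+1, (31|37)=-1; (−1)^{-4·-2·18}·(+1)^-2·(-1)^-4 = +1.
v=5: a=5^4·(≡4), b=5^1·(≡3) mod 5; (4|5)=+1, (3|5)=-1; (−1)^{4·1·2}·(+1)^1·(-1)^4 = +1.
v=2: v_2(a)=-6, v_2(b)=-10; units ≡ 5, 7 (mod 8); ε·ε+αω+βω = 0·1+-6·0+-10·1 ≡ 0  ⇒  (a,b)_2 = +1.
v=7: a=7^8·(≡3), b=7^6·(≡6) mod 7; (3|7)=-1, (6|7)=-1; (−1)^{8·6·3}·(-1)^6·(-1)^8 = +1.
v=3: a=3^6·(≡1), b=3^4·(≡1) mod 3; (1|3)=+1, (1|3)=+1; (−1)^{6·4·1}·(+1)^4·(+1)^6 = +1.
v=∞: -11 < 0 and 1615 > 0  ⇒  (a,b)_∞ = +1.
v=23: a=23^-2·(≡13), b=23^-2·(≡14) mod 23; (13|23)=+1, (14|23)=-1; (−1)^{-2·-2·11}·(+1)^-2·(-1)^-2 = +1.
v=11: a=11^5·(≡10), b=11^4·(≡9) mod 11; (10|11)=-1, (9|11)=+1; (−1)^{5·4·5}·(-1)^4·(+1)^5 = +1.
v=19: a=19^2·(≡10), b=19^1·(≡16) mod 19; (10|19)=-1, (16|19)=+1; (−1)^{2·1·9}·(-1)^1·(+1)^2 = -1.
(-11, 1615 / ℚ) ramifies at {17, 19}: a division algebra.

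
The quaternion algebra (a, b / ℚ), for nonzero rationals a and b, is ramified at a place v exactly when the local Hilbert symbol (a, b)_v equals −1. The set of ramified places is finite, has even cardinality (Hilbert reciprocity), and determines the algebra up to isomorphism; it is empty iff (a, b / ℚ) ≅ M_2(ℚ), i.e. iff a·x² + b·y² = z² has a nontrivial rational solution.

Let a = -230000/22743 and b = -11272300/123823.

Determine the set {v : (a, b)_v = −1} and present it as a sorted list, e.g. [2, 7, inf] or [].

[2, 7, 23, inf]

Mod squares: a ≡ -161, b ≡ -4669. Check v ∈ {∞, 2, 3, 5, 7, 13, 19, 23, 29}.
v=2: v_2(a)=4, v_2(b)=2; units ≡ 7, 3 (mod 8); ε·ε+αω+βω = 1·1+4·1+2·0 ≡ 1  ⇒  (a,b)_2 = -1.
v=13: a=13^0·(≡8), b=13^2·(≡5) mod 13; (8|13)=-1, (5|13)=-1; (−1)^{0·2·6}·(-1)^2·(-1)^0 = +1.
v=23: a=23^1·(≡16), b=23^1·(≡12) mod 23; (16|23)=+1, (12|23)=+1; (−1)^{1·1·11}·(+1)^1·(+1)^1 = -1.
v=7: a=7^-1·(≡6), b=7^-3·(≡6) mod 7; (6|7)=-1, (6|7)=-1; (−1)^{-1·-3·3}·(-1)^-3·(-1)^-1 = -1.
v=29: a=29^0·(≡4), b=29^1·(≡6) mod 29; (4|29)=+1, (6|29)=+1; (−1)^{0·1·14}·(+1)^1·(+1)^0 = +1.
v=19: a=19^-2·(≡15), b=19^-2·(≡1) mod 19; (15|19)=-1, (1|19)=+1; (−1)^{-2·-2·9}·(-1)^-2·(+1)^-2 = +1.
v=∞: -161 < 0 and -4669 < 0  ⇒  (a,b)_∞ = -1.
v=3: a=3^-2·(≡1), b=3^0·(≡2) mod 3; (1|3)=+1, (2|3)=-1; (−1)^{-2·0·1}·(+1)^0·(-1)^-2 = +1.
v=5: a=5^4·(≡4), b=5^2·(≡1) mod 5; (4|5)=+1, (1|5)=+1; (−1)^{4·2·2}·(+1)^2·(+1)^4 = +1.
(-161, -4669 / ℚ) ramifies at {2, 7, 23, ∞}: a division algebra.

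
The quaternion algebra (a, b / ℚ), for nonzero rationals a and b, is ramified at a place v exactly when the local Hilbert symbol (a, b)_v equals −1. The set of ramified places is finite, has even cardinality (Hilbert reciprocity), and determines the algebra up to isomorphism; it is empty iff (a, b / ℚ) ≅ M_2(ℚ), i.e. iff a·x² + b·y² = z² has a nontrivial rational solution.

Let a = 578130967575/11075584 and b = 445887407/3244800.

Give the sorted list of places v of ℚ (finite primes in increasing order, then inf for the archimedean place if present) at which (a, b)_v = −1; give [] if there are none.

(a, b) ≡ (7, 69) mod (ℚ^×)²; places V = {2, 3, 5, 7, 13, 17, 23, 37, ∞}.
(a,b)_23: α=2, u≡15; β=1, v≡9 (mod 23); (15|23)=-1, (9|23)=+1; sign (−1)^0·-1^1·+1^2 = -1.
(a,b)_7: α=5, u≡4; β=2, v≡5 (mod 7); (4|7)=+1, (5|7)=-1; sign (−1)^0·+1^2·-1^5 = -1.
(a,b)_∞: sgn(7)=+, sgn(69)=+, so +1.
(a,b)_5: α=2, u≡2; β=-2, v≡1 (mod 5); (2|5)=-1, (1|5)=+1; sign (−1)^0·-1^-2·+1^2 = +1.
(a,b)_17: α=2, u≡14; β=2, v≡13 (mod 17); (14|17)=-1, (13|17)=+1; sign (−1)^0·-1^2·+1^2 = +1.
(a,b)_13: α=-2, u≡6; β=-2, v≡9 (mod 13); (6|13)=-1, (9|13)=+1; sign (−1)^0·-1^-2·+1^-2 = +1.
(a,b)_3: α=2, u≡1; β=-1, v≡2 (mod 3); (1|3)=+1, (2|3)=-1; sign (−1)^0·+1^-1·-1^2 = +1.
(a,b)_2: α=-16, β=-8; u≡7, v≡5 (mod 8); ε(u)ε(v)=1·0, αω(v)=-16·1, βω(u)=-8·0; sum ≡ 0  ⇒  +1.
(a,b)_37: α=0, u≡26; β=2, v≡6 (mod 37); (26|37)=+1, (6|37)=-1; sign (−1)^0·+1^2·-1^0 = +1.
|Ram(7, 69)| = 2, even; anisotropic at {7, 23}.

[7, 23]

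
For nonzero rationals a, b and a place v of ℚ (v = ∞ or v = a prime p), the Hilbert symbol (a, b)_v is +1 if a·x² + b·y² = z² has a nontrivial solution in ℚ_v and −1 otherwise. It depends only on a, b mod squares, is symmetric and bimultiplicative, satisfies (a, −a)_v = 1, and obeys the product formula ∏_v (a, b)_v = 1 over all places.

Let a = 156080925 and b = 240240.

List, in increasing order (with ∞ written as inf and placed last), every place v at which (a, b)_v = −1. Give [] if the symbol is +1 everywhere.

[5, 7, 11, 13]

(a, b) ≡ (13, 15015) mod (ℚ^×)²; places V = {2, 3, 5, 7, 11, 13, ∞}.
(a,b)_13: α=1, u≡10; β=1, v≡7 (mod 13); (10|13)=+1, (7|13)=-1; sign (−1)^0·+1^1·-1^1 = -1.
(a,b)_2: α=0, β=4; u≡5, v≡7 (mod 8); ε(u)ε(v)=0·1, αω(v)=0·0, βω(u)=4·1; sum ≡ 0  ⇒  +1.
(a,b)_5: α=2, u≡2; β=1, v≡3 (mod 5); (2|5)=-1, (3|5)=-1; sign (−1)^0·-1^1·-1^2 = -1.
(a,b)_11: α=2, u≡10; β=1, v≡5 (mod 11); (10|11)=-1, (5|11)=+1; sign (−1)^0·-1^1·+1^2 = -1.
(a,b)_7: α=2, u≡3; β=1, v≡6 (mod 7); (3|7)=-1, (6|7)=-1; sign (−1)^0·-1^1·-1^2 = -1.
(a,b)_3: α=4, u≡1; β=1, v≡1 (mod 3); (1|3)=+1, (1|3)=+1; sign (−1)^0·+1^1·+1^4 = +1.
(a,b)_∞: sgn(13)=+, sgn(15015)=+, so +1.
(13, 15015 / ℚ) ramifies at {5, 7, 11, 13}: a division algebra.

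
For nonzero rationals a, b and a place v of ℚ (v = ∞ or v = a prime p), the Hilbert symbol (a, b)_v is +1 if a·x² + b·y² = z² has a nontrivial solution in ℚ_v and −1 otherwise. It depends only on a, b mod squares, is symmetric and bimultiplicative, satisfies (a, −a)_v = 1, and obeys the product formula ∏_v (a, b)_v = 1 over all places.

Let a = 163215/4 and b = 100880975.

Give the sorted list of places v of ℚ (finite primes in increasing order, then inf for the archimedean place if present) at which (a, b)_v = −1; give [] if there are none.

[2, 13]

(a, b) ≡ (2015, 4199) mod (ℚ^×)²; places V = {2, 3, 5, 13, 17, 19, 31, ∞}.
(a,b)_17: α=0, u≡8; β=1, v≡2 (mod 17); (8|17)=+1, (2|17)=+1; sign (−1)^0·+1^1·+1^0 = +1.
(a,b)_31: α=1, u≡22; β=2, v≡9 (mod 31); (22|31)=-1, (9|31)=+1; sign (−1)^0·-1^2·+1^1 = +1.
(a,b)_2: α=-2, β=0; u≡7, v≡7 (mod 8); ε(u)ε(v)=1·1, αω(v)=-2·0, βω(u)=0·0; sum ≡ 1  ⇒  -1.
(a,b)_3: α=4, u≡2; β=0, v≡2 (mod 3); (2|3)=-1, (2|3)=-1; sign (−1)^0·-1^0·-1^4 = +1.
(a,b)_19: α=0, u≡6; β=1, v≡13 (mod 19); (6|19)=+1, (13|19)=-1; sign (−1)^0·+1^1·-1^0 = +1.
(a,b)_5: α=1, u≡2; β=2, v≡4 (mod 5); (2|5)=-1, (4|5)=+1; sign (−1)^0·-1^2·+1^1 = +1.
(a,b)_13: α=1, u≡9; β=1, v≡11 (mod 13); (9|13)=+1, (11|13)=-1; sign (−1)^0·+1^1·-1^1 = -1.
(a,b)_∞: sgn(2015)=+, sgn(4199)=+, so +1.
|Ram(2015, 4199)| = 2, even; anisotropic at {2, 13}.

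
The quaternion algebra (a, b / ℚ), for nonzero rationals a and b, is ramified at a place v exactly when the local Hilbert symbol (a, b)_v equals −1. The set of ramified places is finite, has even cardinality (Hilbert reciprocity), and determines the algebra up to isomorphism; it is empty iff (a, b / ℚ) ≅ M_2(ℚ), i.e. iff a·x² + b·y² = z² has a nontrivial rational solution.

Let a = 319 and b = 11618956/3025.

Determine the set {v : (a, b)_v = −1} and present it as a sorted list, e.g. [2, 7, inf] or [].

Mod squares: a ≡ 319, b ≡ 19. Check v ∈ {∞, 2, 5, 11, 17, 19, 23, 29}.
v=2: v_2(a)=0, v_2(b)=2; units ≡ 7, 3 (mod 8); ε·ε+αω+βω = 1·1+0·1+2·0 ≡ 1  ⇒  (a,b)_2 = -1.
v=11: a=11^1·(≡7), b=11^-2·(≡10) mod 11; (7|11)=-1, (10|11)=-1; (−1)^{1·-2·5}·(-1)^-2·(-1)^1 = -1.
v=19: a=19^0·(≡15), b=19^1·(≡7) mod 19; (15|19)=-1, (7|19)=+1; (−1)^{0·1·9}·(-1)^1·(+1)^0 = -1.
v=∞: 319 > 0 and 19 > 0  ⇒  (a,b)_∞ = +1.
v=23: a=23^0·(≡20), b=23^2·(≡21) mod 23; (20|23)=-1, (21|23)=-1; (−1)^{0·2·11}·(-1)^2·(-1)^0 = +1.
v=5: a=5^0·(≡4), b=5^-2·(≡1) mod 5; (4|5)=+1, (1|5)=+1; (−1)^{0·-2·2}·(+1)^-2·(+1)^0 = +1.
v=29: a=29^1·(≡11), b=29^0·(≡15) mod 29; (11|29)=-1, (15|29)=-1; (−1)^{1·0·14}·(-1)^0·(-1)^1 = -1.
v=17: a=17^0·(≡13), b=17^2·(≡1) mod 17; (13|17)=+1, (1|17)=+1; (−1)^{0·2·8}·(+1)^2·(+1)^0 = +1.
Ram(319, 19) = {2, 11, 19, 29}; no ℚ_2-point on the conic.

[2, 11, 19, 29]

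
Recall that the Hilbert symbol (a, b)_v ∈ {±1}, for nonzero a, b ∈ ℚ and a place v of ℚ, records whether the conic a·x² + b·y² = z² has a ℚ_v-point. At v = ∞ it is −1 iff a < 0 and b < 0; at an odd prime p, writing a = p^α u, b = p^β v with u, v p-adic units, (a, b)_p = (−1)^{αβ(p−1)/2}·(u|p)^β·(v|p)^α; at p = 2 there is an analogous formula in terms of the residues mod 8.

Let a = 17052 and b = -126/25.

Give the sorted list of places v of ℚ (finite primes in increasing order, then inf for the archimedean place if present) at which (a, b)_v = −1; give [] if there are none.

(a, b) ≡ (87, -14) mod (ℚ^×)²; places V = {2, 3, 5, 7, 29, ∞}.
(a,b)_29: α=1, u≡8; β=0, v≡17 (mod 29); (8|29)=-1, (17|29)=-1; sign (−1)^0·-1^0·-1^1 = -1.
(a,b)_∞: sgn(87)=+, sgn(-14)=−, so +1.
(a,b)_7: α=2, u≡5; β=1, v≡6 (mod 7); (5|7)=-1, (6|7)=-1; sign (−1)^0·-1^1·-1^2 = -1.
(a,b)_2: α=2, β=1; u≡7, v≡1 (mod 8); ε(u)ε(v)=1·0, αω(v)=2·0, βω(u)=1·0; sum ≡ 0  ⇒  +1.
(a,b)_3: α=1, u≡2; β=2, v≡1 (mod 3); (2|3)=-1, (1|3)=+1; sign (−1)^0·-1^2·+1^1 = +1.
(a,b)_5: α=0, u≡2; β=-2, v≡4 (mod 5); (2|5)=-1, (4|5)=+1; sign (−1)^0·-1^-2·+1^0 = +1.
|Ram(87, -14)| = 2, even; anisotropic at {7, 29}.

[7, 29]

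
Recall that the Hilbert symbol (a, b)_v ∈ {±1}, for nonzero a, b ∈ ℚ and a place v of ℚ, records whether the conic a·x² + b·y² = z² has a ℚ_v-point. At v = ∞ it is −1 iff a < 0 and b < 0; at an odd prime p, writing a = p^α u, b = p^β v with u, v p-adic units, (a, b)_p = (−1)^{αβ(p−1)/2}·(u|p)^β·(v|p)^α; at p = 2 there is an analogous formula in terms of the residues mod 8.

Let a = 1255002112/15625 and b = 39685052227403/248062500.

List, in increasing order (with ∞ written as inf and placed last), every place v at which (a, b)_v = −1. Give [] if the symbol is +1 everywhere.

[19, 29]

Mod squares: a ≡ 37, b ≡ 284867. Check v ∈ {∞, 2, 3, 5, 7, 11, 13, 19, 29, 37, 47}.
v=5: a=5^-6·(≡2), b=5^-6·(≡3) mod 5; (2|5)=-1, (3|5)=-1; (−1)^{-6·-6·2}·(-1)^-6·(-1)^-6 = +1.
v=11: a=11^0·(≡9), b=11^3·(≡5) mod 11; (9|11)=+1, (5|11)=+1; (−1)^{0·3·5}·(+1)^3·(+1)^0 = +1.
v=3: a=3^0·(≡1), b=3^-4·(≡2) mod 3; (1|3)=+1, (2|3)=-1; (−1)^{0·-4·1}·(+1)^-4·(-1)^0 = +1.
v=19: a=19^0·(≡2), b=19^1·(≡13) mod 19; (2|19)=-1, (13|19)=-1; (−1)^{0·1·9}·(-1)^1·(-1)^0 = -1.
v=∞: 37 > 0 and 284867 > 0  ⇒  (a,b)_∞ = +1.
v=13: a=13^2·(≡7), b=13^0·(≡5) mod 13; (7|13)=-1, (5|13)=-1; (−1)^{2·0·6}·(-1)^0·(-1)^2 = +1.
v=2: v_2(a)=12, v_2(b)=-2; units ≡ 5, 3 (mod 8); ε·ε+αω+βω = 0·1+12·1+-2·1 ≡ 0  ⇒  (a,b)_2 = +1.
v=47: a=47^0·(≡17), b=47^1·(≡46) mod 47; (17|47)=+1, (46|47)=-1; (−1)^{0·1·23}·(+1)^1·(-1)^0 = +1.
v=29: a=29^0·(≡15), b=29^3·(≡12) mod 29; (15|29)=-1, (12|29)=-1; (−1)^{0·3·14}·(-1)^3·(-1)^0 = -1.
v=7: a=7^2·(≡2), b=7^-2·(≡1) mod 7; (2|7)=+1, (1|7)=+1; (−1)^{2·-2·3}·(+1)^-2·(+1)^2 = +1.
v=37: a=37^1·(≡7), b=37^2·(≡26) mod 37; (7|37)=+1, (26|37)=+1; (−1)^{1·2·18}·(+1)^2·(+1)^1 = +1.
Ram(37, 284867) = {19, 29}; no ℚ_19-point on the conic.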